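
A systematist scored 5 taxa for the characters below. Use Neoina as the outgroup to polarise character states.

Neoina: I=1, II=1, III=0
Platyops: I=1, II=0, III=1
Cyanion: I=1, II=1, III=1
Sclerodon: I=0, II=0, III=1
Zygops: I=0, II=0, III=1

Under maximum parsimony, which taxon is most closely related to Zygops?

Character polarity is set by the outgroup: the derived state is whichever differs from the outgroup's state, so for I, II the derived state is '0', and for the remaining characters it is '1'.
I (derived state '0') is shared by Sclerodon and Zygops — a synapomorphy uniting that clade.
II: derived state '0' in Platyops, Sclerodon, and Zygops only — synapomorphy for {Platyops, Sclerodon, Zygops}.
III (derived state '1') is shared by all ingroup taxa — unites the whole ingroup.
Most parsimonious ingroup topology: ((Platyops,(Sclerodon,Zygops)),Cyanion).
Zygops and Sclerodon form a cherry on this tree, so they are sister taxa.

Sclerodon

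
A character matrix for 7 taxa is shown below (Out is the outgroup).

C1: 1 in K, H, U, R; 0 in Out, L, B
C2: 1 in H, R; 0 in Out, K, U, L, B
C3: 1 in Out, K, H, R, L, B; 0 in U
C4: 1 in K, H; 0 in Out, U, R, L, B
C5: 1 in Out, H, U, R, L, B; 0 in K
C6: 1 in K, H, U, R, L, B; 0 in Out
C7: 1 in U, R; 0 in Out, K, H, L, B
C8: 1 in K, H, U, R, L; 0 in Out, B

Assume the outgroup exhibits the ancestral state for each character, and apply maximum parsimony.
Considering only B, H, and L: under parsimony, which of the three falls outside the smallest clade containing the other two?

B

Character polarity is set by the outgroup: the derived state is whichever differs from the outgroup's state, so for C3, C5 the derived state is '0', and for the remaining characters it is '1'.
Only H, K, R, and U show the derived state '1' for C1, supporting them as a clade.
C2 groups H and R, which is incompatible with the clades supported by the remaining characters; treating it as convergent (homoplasy) costs fewer steps than any alternative tree.
C3: derived state '0' in U only — an autapomorphy, so it tells us nothing about relationships among taxa.
C4 (derived state '1') is shared by H and K — a synapomorphy uniting that clade.
C5: derived state '0' in K only — an autapomorphy, so it tells us nothing about relationships among taxa.
All ingroup taxa share the derived state '1' for C6; it defines the ingroup but does not resolve relationships within it.
C7 (derived state '1') is shared by R and U — a synapomorphy uniting that clade.
C8: derived state '1' in H, K, L, R, and U only — synapomorphy for {H, K, L, R, U}.
Most parsimonious ingroup topology: ((((K,H),(U,R)),L),B).
H and L share a more recent common ancestor with each other than either does with B, so B is the least closely related of the three.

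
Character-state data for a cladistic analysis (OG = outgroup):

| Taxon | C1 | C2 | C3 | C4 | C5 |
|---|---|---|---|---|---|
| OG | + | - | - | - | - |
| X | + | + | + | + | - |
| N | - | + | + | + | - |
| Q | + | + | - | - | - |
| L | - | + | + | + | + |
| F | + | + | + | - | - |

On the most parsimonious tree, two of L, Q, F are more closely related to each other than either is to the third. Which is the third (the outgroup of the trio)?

Q

Character polarity is set by the outgroup: the derived state is whichever differs from the outgroup's state, so for C1 the derived state is '-', and for the remaining characters it is '+'.
Only L and N show the derived state '-' for C1, supporting them as a clade.
C2 (derived state '+') is shared by all ingroup taxa — unites the whole ingroup.
Only F, L, N, and X show the derived state '+' for C3, supporting them as a clade.
Only L, N, and X show the derived state '+' for C4, supporting them as a clade.
C5: derived state '+' in L only — an autapomorphy, so it tells us nothing about relationships among taxa.
Most parsimonious ingroup topology: (((X,(N,L)),F),Q).
F and L share a more recent common ancestor with each other than either does with Q, so Q is the least closely related of the three.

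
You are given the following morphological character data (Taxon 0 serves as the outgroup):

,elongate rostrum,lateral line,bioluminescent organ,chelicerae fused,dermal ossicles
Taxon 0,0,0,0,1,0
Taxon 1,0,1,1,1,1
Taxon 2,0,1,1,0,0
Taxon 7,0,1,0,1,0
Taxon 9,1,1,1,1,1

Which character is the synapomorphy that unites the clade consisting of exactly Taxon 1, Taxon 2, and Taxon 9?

Character polarity is set by the outgroup: the derived state is whichever differs from the outgroup's state, so for chelicerae fused the derived state is '0', and for the remaining characters it is '1'.
elongate rostrum: derived state '1' in Taxon 9 only — an autapomorphy, so it tells us nothing about relationships among taxa.
All ingroup taxa share the derived state '1' for lateral line; it defines the ingroup but does not resolve relationships within it.
Only Taxon 1, Taxon 2, and Taxon 9 show the derived state '1' for bioluminescent organ, supporting them as a clade.
chelicerae fused (derived state '0') is unique to Taxon 2 (autapomorphy; uninformative for grouping).
Only Taxon 1 and Taxon 9 show the derived state '1' for dermal ossicles, supporting them as a clade.
Most parsimonious ingroup topology: (((Taxon 1,Taxon 9),Taxon 2),Taxon 7).
The clade {Taxon 1, Taxon 2, Taxon 9} is supported by bioluminescent organ: its derived state '1' occurs in exactly those taxa and in no other taxon (including the outgroup).

bioluminescent organ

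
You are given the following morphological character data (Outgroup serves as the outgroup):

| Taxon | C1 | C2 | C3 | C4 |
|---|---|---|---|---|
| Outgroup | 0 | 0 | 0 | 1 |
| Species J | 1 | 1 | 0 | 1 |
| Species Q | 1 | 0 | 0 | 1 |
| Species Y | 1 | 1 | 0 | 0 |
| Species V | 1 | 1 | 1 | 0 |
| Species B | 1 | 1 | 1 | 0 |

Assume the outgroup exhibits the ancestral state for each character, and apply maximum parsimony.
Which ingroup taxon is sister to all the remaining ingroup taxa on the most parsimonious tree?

Species Q

Character polarity is set by the outgroup: the derived state is whichever differs from the outgroup's state, so for C4 the derived state is '0', and for the remaining characters it is '1'.
C1 (derived state '1') is shared by all ingroup taxa — unites the whole ingroup.
C2: derived state '1' in Species B, Species J, Species V, and Species Y only — synapomorphy for {Species B, Species J, Species V, Species Y}.
C3 (derived state '1') is shared by Species B and Species V — a synapomorphy uniting that clade.
C4 (derived state '0') is shared by Species B, Species V, and Species Y — a synapomorphy uniting that clade.
Most parsimonious ingroup topology: ((Species J,(Species Y,(Species V,Species B))),Species Q).
Species Q is sister to the clade containing all other ingroup taxa, so it is the earliest-diverging (most basal) ingroup lineage.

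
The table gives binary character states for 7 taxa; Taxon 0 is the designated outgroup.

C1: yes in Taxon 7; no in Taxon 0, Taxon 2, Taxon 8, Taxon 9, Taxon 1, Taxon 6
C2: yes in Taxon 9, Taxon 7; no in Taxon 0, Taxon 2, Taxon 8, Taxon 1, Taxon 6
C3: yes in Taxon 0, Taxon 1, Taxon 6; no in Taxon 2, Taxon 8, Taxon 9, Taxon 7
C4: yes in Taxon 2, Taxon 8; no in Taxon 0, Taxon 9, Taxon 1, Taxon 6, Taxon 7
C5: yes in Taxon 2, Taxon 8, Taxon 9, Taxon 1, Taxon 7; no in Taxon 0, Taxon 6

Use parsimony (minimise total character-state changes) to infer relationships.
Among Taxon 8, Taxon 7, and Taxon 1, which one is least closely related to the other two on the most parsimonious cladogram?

Taxon 1

Character polarity is set by the outgroup: the derived state is whichever differs from the outgroup's state, so for C3 the derived state is 'no', and for the remaining characters it is 'yes'.
C1 (derived state 'yes') is unique to Taxon 7 (autapomorphy; uninformative for grouping).
C2 (derived state 'yes') is shared by Taxon 7 and Taxon 9 — a synapomorphy uniting that clade.
C3 (derived state 'no') is shared by Taxon 2, Taxon 7, Taxon 8, and Taxon 9 — a synapomorphy uniting that clade.
Only Taxon 2 and Taxon 8 show the derived state 'yes' for C4, supporting them as a clade.
C5: derived state 'yes' in Taxon 1, Taxon 2, Taxon 7, Taxon 8, and Taxon 9 only — synapomorphy for {Taxon 1, Taxon 2, Taxon 7, Taxon 8, Taxon 9}.
Most parsimonious ingroup topology: ((((Taxon 2,Taxon 8),(Taxon 9,Taxon 7)),Taxon 1),Taxon 6).
Taxon 7 and Taxon 8 share a more recent common ancestor with each other than either does with Taxon 1, so Taxon 1 is the least closely related of the three.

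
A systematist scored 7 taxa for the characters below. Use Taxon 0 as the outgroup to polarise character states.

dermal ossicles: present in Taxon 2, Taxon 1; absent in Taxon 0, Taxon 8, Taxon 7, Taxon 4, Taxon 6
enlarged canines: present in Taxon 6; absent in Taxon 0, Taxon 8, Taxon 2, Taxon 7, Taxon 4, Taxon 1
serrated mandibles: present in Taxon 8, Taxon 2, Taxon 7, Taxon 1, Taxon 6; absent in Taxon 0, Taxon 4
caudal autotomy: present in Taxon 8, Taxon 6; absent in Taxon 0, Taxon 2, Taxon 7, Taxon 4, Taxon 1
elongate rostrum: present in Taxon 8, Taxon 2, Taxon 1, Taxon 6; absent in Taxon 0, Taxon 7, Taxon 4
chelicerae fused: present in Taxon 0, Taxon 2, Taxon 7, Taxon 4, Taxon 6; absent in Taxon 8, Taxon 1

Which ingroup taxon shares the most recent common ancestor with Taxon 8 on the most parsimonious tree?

Character polarity is set by the outgroup: the derived state is whichever differs from the outgroup's state, so for chelicerae fused the derived state is 'absent', and for the remaining characters it is 'present'.
Only Taxon 1 and Taxon 2 show the derived state 'present' for dermal ossicles, supporting them as a clade.
enlarged canines (derived state 'present') is unique to Taxon 6 (autapomorphy; uninformative for grouping).
serrated mandibles: derived state 'present' in Taxon 1, Taxon 2, Taxon 6, Taxon 7, and Taxon 8 only — synapomorphy for {Taxon 1, Taxon 2, Taxon 6, Taxon 7, Taxon 8}.
caudal autotomy: derived state 'present' in Taxon 6 and Taxon 8 only — synapomorphy for {Taxon 6, Taxon 8}.
Only Taxon 1, Taxon 2, Taxon 6, and Taxon 8 show the derived state 'present' for elongate rostrum, supporting them as a clade.
chelicerae fused groups Taxon 1 and Taxon 8, which is incompatible with the clades supported by the remaining characters; treating it as convergent (homoplasy) costs fewer steps than any alternative tree.
Most parsimonious ingroup topology: ((((Taxon 8,Taxon 6),(Taxon 2,Taxon 1)),Taxon 7),Taxon 4).
Taxon 8 and Taxon 6 form a cherry on this tree, so they are sister taxa.

Taxon 6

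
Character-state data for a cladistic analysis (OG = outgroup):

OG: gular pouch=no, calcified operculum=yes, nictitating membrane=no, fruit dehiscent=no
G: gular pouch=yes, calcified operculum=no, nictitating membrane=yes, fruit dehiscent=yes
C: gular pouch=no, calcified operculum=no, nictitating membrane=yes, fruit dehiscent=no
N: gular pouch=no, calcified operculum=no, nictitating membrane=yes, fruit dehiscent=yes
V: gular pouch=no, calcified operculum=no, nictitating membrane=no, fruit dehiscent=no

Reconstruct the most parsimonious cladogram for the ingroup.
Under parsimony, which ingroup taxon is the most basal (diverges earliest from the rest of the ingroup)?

V

Character polarity is set by the outgroup: the derived state is whichever differs from the outgroup's state, so for calcified operculum the derived state is 'no', and for the remaining characters it is 'yes'.
gular pouch: derived state 'yes' in G only — an autapomorphy, so it tells us nothing about relationships among taxa.
calcified operculum (derived state 'no') is shared by all ingroup taxa — unites the whole ingroup.
nictitating membrane (derived state 'yes') is shared by C, G, and N — a synapomorphy uniting that clade.
fruit dehiscent: derived state 'yes' in G and N only — synapomorphy for {G, N}.
Most parsimonious ingroup topology: (((G,N),C),V).
V is sister to the clade containing all other ingroup taxa, so it is the earliest-diverging (most basal) ingroup lineage.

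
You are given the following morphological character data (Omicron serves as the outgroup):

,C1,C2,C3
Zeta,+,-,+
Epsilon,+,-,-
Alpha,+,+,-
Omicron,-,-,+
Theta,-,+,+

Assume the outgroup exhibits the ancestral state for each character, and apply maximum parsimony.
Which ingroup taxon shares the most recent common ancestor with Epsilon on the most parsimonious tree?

Character polarity is set by the outgroup: the derived state is whichever differs from the outgroup's state, so for C3 the derived state is '-', and for the remaining characters it is '+'.
C1 (derived state '+') is shared by Alpha, Epsilon, and Zeta — a synapomorphy uniting that clade.
C2 (state '+') occurs in Alpha and Theta but conflicts with the nesting implied by the other characters — most parsimoniously interpreted as homoplasy.
Only Alpha and Epsilon show the derived state '-' for C3, supporting them as a clade.
Most parsimonious ingroup topology: (((Alpha,Epsilon),Zeta),Theta).
Epsilon and Alpha form a cherry on this tree, so they are sister taxa.

Alpha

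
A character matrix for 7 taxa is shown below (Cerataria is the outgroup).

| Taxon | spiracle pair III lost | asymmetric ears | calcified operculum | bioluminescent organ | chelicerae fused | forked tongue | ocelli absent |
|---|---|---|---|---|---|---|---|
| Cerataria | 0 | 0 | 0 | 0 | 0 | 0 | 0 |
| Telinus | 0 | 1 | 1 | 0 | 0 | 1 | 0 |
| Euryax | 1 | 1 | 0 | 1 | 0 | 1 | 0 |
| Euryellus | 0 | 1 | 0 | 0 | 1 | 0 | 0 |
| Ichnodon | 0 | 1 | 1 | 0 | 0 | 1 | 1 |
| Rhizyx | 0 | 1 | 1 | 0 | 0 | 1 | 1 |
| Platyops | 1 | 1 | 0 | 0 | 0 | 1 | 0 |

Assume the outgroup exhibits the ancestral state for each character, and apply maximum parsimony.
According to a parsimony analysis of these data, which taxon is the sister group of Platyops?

The outgroup has state '0' for every character, so '1' is the derived state throughout.
spiracle pair III lost (derived state '1') is shared by Euryax and Platyops — a synapomorphy uniting that clade.
asymmetric ears (derived state '1') is shared by all ingroup taxa — unites the whole ingroup.
calcified operculum (derived state '1') is shared by Ichnodon, Rhizyx, and Telinus — a synapomorphy uniting that clade.
bioluminescent organ: derived state '1' in Euryax only — an autapomorphy, so it tells us nothing about relationships among taxa.
chelicerae fused (derived state '1') is unique to Euryellus (autapomorphy; uninformative for grouping).
forked tongue (derived state '1') is shared by Euryax, Ichnodon, Platyops, Rhizyx, and Telinus — a synapomorphy uniting that clade.
ocelli absent (derived state '1') is shared by Ichnodon and Rhizyx — a synapomorphy uniting that clade.
Most parsimonious ingroup topology: (((Telinus,(Ichnodon,Rhizyx)),(Euryax,Platyops)),Euryellus).
Platyops and Euryax form a cherry on this tree, so they are sister taxa.

Euryax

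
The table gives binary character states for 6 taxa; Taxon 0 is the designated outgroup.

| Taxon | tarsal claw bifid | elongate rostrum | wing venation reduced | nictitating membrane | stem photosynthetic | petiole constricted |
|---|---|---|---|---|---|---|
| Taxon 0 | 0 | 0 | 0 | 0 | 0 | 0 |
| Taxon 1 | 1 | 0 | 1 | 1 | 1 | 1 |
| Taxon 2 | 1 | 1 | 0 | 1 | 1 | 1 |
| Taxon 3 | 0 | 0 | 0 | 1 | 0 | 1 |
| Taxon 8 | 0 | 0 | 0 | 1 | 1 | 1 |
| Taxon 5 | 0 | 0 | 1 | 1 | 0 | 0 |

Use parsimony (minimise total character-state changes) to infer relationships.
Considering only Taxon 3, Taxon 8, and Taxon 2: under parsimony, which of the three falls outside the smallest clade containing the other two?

Taxon 3

The outgroup has state '0' for every character, so '1' is the derived state throughout.
tarsal claw bifid (derived state '1') is shared by Taxon 1 and Taxon 2 — a synapomorphy uniting that clade.
elongate rostrum: derived state '1' in Taxon 2 only — an autapomorphy, so it tells us nothing about relationships among taxa.
wing venation reduced groups Taxon 1 and Taxon 5, which is incompatible with the clades supported by the remaining characters; treating it as convergent (homoplasy) costs fewer steps than any alternative tree.
nictitating membrane (derived state '1') is shared by all ingroup taxa — unites the whole ingroup.
stem photosynthetic: derived state '1' in Taxon 1, Taxon 2, and Taxon 8 only — synapomorphy for {Taxon 1, Taxon 2, Taxon 8}.
petiole constricted: derived state '1' in Taxon 1, Taxon 2, Taxon 3, and Taxon 8 only — synapomorphy for {Taxon 1, Taxon 2, Taxon 3, Taxon 8}.
Most parsimonious ingroup topology: ((((Taxon 1,Taxon 2),Taxon 8),Taxon 3),Taxon 5).
Taxon 8 and Taxon 2 share a more recent common ancestor with each other than either does with Taxon 3, so Taxon 3 is the least closely related of the three.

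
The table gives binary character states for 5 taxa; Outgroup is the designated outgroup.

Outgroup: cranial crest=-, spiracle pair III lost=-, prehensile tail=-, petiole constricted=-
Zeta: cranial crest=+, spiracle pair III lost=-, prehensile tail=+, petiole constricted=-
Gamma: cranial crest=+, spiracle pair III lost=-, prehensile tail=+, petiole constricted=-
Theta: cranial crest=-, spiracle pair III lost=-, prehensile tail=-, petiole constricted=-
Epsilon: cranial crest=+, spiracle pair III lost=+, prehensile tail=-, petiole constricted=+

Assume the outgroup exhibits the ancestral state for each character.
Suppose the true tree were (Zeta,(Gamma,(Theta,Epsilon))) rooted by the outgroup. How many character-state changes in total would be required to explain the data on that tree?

Map each character onto (Zeta,(Gamma,(Theta,Epsilon))) (rooted by Outgroup) and count the minimum state changes it requires (Fitch parsimony):
cranial crest: 2; spiracle pair III lost: 1; prehensile tail: 2; petiole constricted: 1.
Total tree length = 6.

6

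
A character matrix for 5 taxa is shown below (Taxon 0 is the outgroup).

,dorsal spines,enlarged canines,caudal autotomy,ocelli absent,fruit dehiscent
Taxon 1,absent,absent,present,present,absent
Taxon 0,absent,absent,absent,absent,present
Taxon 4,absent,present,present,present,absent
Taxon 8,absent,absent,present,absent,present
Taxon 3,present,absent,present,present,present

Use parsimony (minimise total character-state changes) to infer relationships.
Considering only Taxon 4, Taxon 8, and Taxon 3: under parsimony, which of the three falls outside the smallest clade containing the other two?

Taxon 8

Character polarity is set by the outgroup: the derived state is whichever differs from the outgroup's state, so for fruit dehiscent the derived state is 'absent', and for the remaining characters it is 'present'.
dorsal spines: derived state 'present' in Taxon 3 only — an autapomorphy, so it tells us nothing about relationships among taxa.
enlarged canines: derived state 'present' in Taxon 4 only — an autapomorphy, so it tells us nothing about relationships among taxa.
caudal autotomy (derived state 'present') is shared by all ingroup taxa — unites the whole ingroup.
ocelli absent (derived state 'present') is shared by Taxon 1, Taxon 3, and Taxon 4 — a synapomorphy uniting that clade.
fruit dehiscent (derived state 'absent') is shared by Taxon 1 and Taxon 4 — a synapomorphy uniting that clade.
Most parsimonious ingroup topology: (((Taxon 4,Taxon 1),Taxon 3),Taxon 8).
Taxon 3 and Taxon 4 share a more recent common ancestor with each other than either does with Taxon 8, so Taxon 8 is the least closely related of the three.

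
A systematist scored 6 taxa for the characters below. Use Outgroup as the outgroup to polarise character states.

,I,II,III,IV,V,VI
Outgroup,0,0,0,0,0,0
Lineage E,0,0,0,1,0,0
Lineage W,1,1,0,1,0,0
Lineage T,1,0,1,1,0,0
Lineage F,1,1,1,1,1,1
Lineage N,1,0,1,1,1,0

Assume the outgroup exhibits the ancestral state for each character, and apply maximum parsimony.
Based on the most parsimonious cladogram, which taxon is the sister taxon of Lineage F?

Lineage N

The outgroup has state '0' for every character, so '1' is the derived state throughout.
Only Lineage F, Lineage N, Lineage T, and Lineage W show the derived state '1' for I, supporting them as a clade.
II (state '1') occurs in Lineage F and Lineage W but conflicts with the nesting implied by the other characters — most parsimoniously interpreted as homoplasy.
Only Lineage F, Lineage N, and Lineage T show the derived state '1' for III, supporting them as a clade.
All ingroup taxa share the derived state '1' for IV; it defines the ingroup but does not resolve relationships within it.
V (derived state '1') is shared by Lineage F and Lineage N — a synapomorphy uniting that clade.
VI (derived state '1') is unique to Lineage F (autapomorphy; uninformative for grouping).
Most parsimonious ingroup topology: (Lineage E,(Lineage W,(Lineage T,(Lineage F,Lineage N)))).
Lineage F and Lineage N form a cherry on this tree, so they are sister taxa.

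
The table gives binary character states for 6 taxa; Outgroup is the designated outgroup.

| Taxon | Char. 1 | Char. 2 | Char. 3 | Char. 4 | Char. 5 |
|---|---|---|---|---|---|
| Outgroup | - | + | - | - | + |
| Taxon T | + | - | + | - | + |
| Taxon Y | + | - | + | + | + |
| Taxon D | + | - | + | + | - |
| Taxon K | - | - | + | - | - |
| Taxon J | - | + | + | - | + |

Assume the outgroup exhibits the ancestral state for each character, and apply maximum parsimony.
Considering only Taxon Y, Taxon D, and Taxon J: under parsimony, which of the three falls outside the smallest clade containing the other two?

Taxon J

Character polarity is set by the outgroup: the derived state is whichever differs from the outgroup's state, so for Char. 2, Char. 5 the derived state is '-', and for the remaining characters it is '+'.
Only Taxon D, Taxon T, and Taxon Y show the derived state '+' for Char. 1, supporting them as a clade.
Char. 2: derived state '-' in Taxon D, Taxon K, Taxon T, and Taxon Y only — synapomorphy for {Taxon D, Taxon K, Taxon T, Taxon Y}.
All ingroup taxa share the derived state '+' for Char. 3; it defines the ingroup but does not resolve relationships within it.
Only Taxon D and Taxon Y show the derived state '+' for Char. 4, supporting them as a clade.
Char. 5 (state '-') occurs in Taxon D and Taxon K but conflicts with the nesting implied by the other characters — most parsimoniously interpreted as homoplasy.
Most parsimonious ingroup topology: (((Taxon T,(Taxon Y,Taxon D)),Taxon K),Taxon J).
Taxon Y and Taxon D share a more recent common ancestor with each other than either does with Taxon J, so Taxon J is the least closely related of the three.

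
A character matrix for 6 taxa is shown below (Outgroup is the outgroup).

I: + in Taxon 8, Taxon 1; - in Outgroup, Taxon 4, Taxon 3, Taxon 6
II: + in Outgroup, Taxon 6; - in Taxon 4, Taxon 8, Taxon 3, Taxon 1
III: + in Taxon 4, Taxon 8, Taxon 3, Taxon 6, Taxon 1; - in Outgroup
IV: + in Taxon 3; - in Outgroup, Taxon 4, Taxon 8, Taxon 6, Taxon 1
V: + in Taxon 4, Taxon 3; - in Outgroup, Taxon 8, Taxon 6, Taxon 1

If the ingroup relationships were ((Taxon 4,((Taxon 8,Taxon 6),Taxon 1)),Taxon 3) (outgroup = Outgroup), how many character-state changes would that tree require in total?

Map each character onto ((Taxon 4,((Taxon 8,Taxon 6),Taxon 1)),Taxon 3) (rooted by Outgroup) and count the minimum state changes it requires (Fitch parsimony):
I: 2; II: 2; III: 1; IV: 1; V: 2.
Total tree length = 8.

8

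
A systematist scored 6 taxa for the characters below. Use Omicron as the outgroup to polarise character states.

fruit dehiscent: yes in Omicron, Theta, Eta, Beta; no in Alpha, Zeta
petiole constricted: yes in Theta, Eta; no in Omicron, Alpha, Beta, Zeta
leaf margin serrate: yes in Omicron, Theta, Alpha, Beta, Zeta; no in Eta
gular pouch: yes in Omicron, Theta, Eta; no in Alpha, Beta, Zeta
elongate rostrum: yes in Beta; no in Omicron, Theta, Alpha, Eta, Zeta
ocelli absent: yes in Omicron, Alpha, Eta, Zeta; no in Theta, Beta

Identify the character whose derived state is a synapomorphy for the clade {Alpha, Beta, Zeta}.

Character polarity is set by the outgroup: the derived state is whichever differs from the outgroup's state, so for fruit dehiscent, leaf margin serrate, gular pouch, ocelli absent the derived state is 'no', and for the remaining characters it is 'yes'.
Only Alpha and Zeta show the derived state 'no' for fruit dehiscent, supporting them as a clade.
Only Eta and Theta show the derived state 'yes' for petiole constricted, supporting them as a clade.
leaf margin serrate: derived state 'no' in Eta only — an autapomorphy, so it tells us nothing about relationships among taxa.
Only Alpha, Beta, and Zeta show the derived state 'no' for gular pouch, supporting them as a clade.
elongate rostrum (derived state 'yes') is unique to Beta (autapomorphy; uninformative for grouping).
ocelli absent groups Beta and Theta, which is incompatible with the clades supported by the remaining characters; treating it as convergent (homoplasy) costs fewer steps than any alternative tree.
Most parsimonious ingroup topology: ((Theta,Eta),((Alpha,Zeta),Beta)).
The clade {Alpha, Beta, Zeta} is supported by gular pouch: its derived state 'no' occurs in exactly those taxa and in no other taxon (including the outgroup).

gular pouch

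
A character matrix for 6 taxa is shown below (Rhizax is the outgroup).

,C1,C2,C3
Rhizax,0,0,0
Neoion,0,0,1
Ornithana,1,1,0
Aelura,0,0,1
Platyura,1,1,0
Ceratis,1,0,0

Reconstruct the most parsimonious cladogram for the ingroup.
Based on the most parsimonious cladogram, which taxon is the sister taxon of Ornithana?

Platyura

The outgroup has state '0' for every character, so '1' is the derived state throughout.
C1: derived state '1' in Ceratis, Ornithana, and Platyura only — synapomorphy for {Ceratis, Ornithana, Platyura}.
C2 (derived state '1') is shared by Ornithana and Platyura — a synapomorphy uniting that clade.
C3 (derived state '1') is shared by Aelura and Neoion — a synapomorphy uniting that clade.
Most parsimonious ingroup topology: ((Neoion,Aelura),((Ornithana,Platyura),Ceratis)).
Ornithana and Platyura form a cherry on this tree, so they are sister taxa.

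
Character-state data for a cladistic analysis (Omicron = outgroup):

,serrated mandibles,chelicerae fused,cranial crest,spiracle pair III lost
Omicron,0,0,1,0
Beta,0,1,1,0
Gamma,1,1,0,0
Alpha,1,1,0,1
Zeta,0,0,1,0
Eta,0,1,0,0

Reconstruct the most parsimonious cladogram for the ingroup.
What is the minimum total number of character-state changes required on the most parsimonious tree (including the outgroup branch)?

4

Character polarity is set by the outgroup: the derived state is whichever differs from the outgroup's state, so for cranial crest the derived state is '0', and for the remaining characters it is '1'.
serrated mandibles (derived state '1') is shared by Alpha and Gamma — a synapomorphy uniting that clade.
Only Alpha, Beta, Eta, and Gamma show the derived state '1' for chelicerae fused, supporting them as a clade.
Only Alpha, Eta, and Gamma show the derived state '0' for cranial crest, supporting them as a clade.
spiracle pair III lost: derived state '1' in Alpha only — an autapomorphy, so it tells us nothing about relationships among taxa.
Most parsimonious ingroup topology: ((Beta,((Gamma,Alpha),Eta)),Zeta).
Changes per character on this tree: serrated mandibles: 1; chelicerae fused: 1; cranial crest: 1; spiracle pair III lost: 1.
Total = 4.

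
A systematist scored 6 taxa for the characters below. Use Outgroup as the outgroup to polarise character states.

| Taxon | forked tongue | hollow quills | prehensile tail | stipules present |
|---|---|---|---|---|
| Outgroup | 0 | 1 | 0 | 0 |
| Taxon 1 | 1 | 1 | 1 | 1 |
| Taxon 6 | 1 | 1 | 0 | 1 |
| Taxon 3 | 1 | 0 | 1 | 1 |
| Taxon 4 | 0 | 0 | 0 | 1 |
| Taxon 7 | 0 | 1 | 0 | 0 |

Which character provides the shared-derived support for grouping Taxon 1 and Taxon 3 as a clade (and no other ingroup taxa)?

Character polarity is set by the outgroup: the derived state is whichever differs from the outgroup's state, so for hollow quills the derived state is '0', and for the remaining characters it is '1'.
Only Taxon 1, Taxon 3, and Taxon 6 show the derived state '1' for forked tongue, supporting them as a clade.
hollow quills groups Taxon 3 and Taxon 4, which is incompatible with the clades supported by the remaining characters; treating it as convergent (homoplasy) costs fewer steps than any alternative tree.
prehensile tail: derived state '1' in Taxon 1 and Taxon 3 only — synapomorphy for {Taxon 1, Taxon 3}.
Only Taxon 1, Taxon 3, Taxon 4, and Taxon 6 show the derived state '1' for stipules present, supporting them as a clade.
Most parsimonious ingroup topology: ((((Taxon 1,Taxon 3),Taxon 6),Taxon 4),Taxon 7).
The clade {Taxon 1, Taxon 3} is supported by prehensile tail: its derived state '1' occurs in exactly those taxa and in no other taxon (including the outgroup).

prehensile tail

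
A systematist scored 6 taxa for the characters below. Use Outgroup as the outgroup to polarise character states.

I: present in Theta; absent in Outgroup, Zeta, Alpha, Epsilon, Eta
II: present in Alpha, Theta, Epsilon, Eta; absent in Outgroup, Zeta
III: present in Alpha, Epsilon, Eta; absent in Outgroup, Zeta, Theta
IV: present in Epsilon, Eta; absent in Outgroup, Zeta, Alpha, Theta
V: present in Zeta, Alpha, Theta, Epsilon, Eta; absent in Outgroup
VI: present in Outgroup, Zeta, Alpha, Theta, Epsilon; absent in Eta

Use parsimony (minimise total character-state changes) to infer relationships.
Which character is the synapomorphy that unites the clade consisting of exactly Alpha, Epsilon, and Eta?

Character polarity is set by the outgroup: the derived state is whichever differs from the outgroup's state, so for VI the derived state is 'absent', and for the remaining characters it is 'present'.
I: derived state 'present' in Theta only — an autapomorphy, so it tells us nothing about relationships among taxa.
Only Alpha, Epsilon, Eta, and Theta show the derived state 'present' for II, supporting them as a clade.
III: derived state 'present' in Alpha, Epsilon, and Eta only — synapomorphy for {Alpha, Epsilon, Eta}.
Only Epsilon and Eta show the derived state 'present' for IV, supporting them as a clade.
V (derived state 'present') is shared by all ingroup taxa — unites the whole ingroup.
VI (derived state 'absent') is unique to Eta (autapomorphy; uninformative for grouping).
Most parsimonious ingroup topology: (Zeta,((Alpha,(Epsilon,Eta)),Theta)).
The clade {Alpha, Epsilon, Eta} is supported by III: its derived state 'present' occurs in exactly those taxa and in no other taxon (including the outgroup).

III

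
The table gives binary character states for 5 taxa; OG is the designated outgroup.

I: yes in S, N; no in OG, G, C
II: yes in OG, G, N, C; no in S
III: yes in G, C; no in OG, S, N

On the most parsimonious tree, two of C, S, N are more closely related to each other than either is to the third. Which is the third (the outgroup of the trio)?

Character polarity is set by the outgroup: the derived state is whichever differs from the outgroup's state, so for II the derived state is 'no', and for the remaining characters it is 'yes'.
I: derived state 'yes' in N and S only — synapomorphy for {N, S}.
II: derived state 'no' in S only — an autapomorphy, so it tells us nothing about relationships among taxa.
III: derived state 'yes' in C and G only — synapomorphy for {C, G}.
Most parsimonious ingroup topology: ((N,S),(G,C)).
N and S share a more recent common ancestor with each other than either does with C, so C is the least closely related of the three.

C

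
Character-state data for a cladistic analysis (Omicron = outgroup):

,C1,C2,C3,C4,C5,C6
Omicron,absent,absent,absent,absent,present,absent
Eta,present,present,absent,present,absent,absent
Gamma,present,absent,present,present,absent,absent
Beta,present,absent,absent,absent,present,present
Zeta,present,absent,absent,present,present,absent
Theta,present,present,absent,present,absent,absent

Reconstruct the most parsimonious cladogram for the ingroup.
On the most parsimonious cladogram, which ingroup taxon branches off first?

Beta

Character polarity is set by the outgroup: the derived state is whichever differs from the outgroup's state, so for C5 the derived state is 'absent', and for the remaining characters it is 'present'.
C1 (derived state 'present') is shared by all ingroup taxa — unites the whole ingroup.
C2: derived state 'present' in Eta and Theta only — synapomorphy for {Eta, Theta}.
C3: derived state 'present' in Gamma only — an autapomorphy, so it tells us nothing about relationships among taxa.
Only Eta, Gamma, Theta, and Zeta show the derived state 'present' for C4, supporting them as a clade.
C5 (derived state 'absent') is shared by Eta, Gamma, and Theta — a synapomorphy uniting that clade.
C6 (derived state 'present') is unique to Beta (autapomorphy; uninformative for grouping).
Most parsimonious ingroup topology: ((((Eta,Theta),Gamma),Zeta),Beta).
Beta is sister to the clade containing all other ingroup taxa, so it is the earliest-diverging (most basal) ingroup lineage.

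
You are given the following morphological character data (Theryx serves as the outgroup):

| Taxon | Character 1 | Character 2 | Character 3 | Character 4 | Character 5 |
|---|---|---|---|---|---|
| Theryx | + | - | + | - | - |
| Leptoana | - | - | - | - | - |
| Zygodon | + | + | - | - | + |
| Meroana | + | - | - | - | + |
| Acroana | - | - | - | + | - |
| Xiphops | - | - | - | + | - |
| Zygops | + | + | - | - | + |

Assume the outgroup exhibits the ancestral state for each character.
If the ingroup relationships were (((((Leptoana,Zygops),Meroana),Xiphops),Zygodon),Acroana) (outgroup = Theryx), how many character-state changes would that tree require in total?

11

Map each character onto (((((Leptoana,Zygops),Meroana),Xiphops),Zygodon),Acroana) (rooted by Theryx) and count the minimum state changes it requires (Fitch parsimony):
Character 1: 3; Character 2: 2; Character 3: 1; Character 4: 2; Character 5: 3.
Total tree length = 11.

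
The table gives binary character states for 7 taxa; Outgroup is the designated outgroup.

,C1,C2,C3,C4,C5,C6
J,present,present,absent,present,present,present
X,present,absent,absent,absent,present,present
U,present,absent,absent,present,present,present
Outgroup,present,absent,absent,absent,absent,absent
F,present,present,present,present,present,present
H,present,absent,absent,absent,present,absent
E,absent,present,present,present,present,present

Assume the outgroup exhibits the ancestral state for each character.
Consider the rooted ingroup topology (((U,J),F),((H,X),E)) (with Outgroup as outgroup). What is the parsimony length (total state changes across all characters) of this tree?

Map each character onto (((U,J),F),((H,X),E)) (rooted by Outgroup) and count the minimum state changes it requires (Fitch parsimony):
C1: 1; C2: 3; C3: 2; C4: 2; C5: 1; C6: 2.
Total tree length = 11.

11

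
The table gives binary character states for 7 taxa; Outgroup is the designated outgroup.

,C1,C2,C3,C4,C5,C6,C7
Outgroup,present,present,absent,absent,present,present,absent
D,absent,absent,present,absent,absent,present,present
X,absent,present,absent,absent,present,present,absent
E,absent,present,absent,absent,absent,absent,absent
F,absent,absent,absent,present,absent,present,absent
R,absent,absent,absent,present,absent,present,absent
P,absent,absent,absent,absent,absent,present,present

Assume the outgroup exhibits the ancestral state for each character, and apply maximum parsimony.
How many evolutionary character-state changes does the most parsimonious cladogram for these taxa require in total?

Character polarity is set by the outgroup: the derived state is whichever differs from the outgroup's state, so for C1, C2, C5, C6 the derived state is 'absent', and for the remaining characters it is 'present'.
All ingroup taxa share the derived state 'absent' for C1; it defines the ingroup but does not resolve relationships within it.
Only D, F, P, and R show the derived state 'absent' for C2, supporting them as a clade.
C3 (derived state 'present') is unique to D (autapomorphy; uninformative for grouping).
Only F and R show the derived state 'present' for C4, supporting them as a clade.
C5 (derived state 'absent') is shared by D, E, F, P, and R — a synapomorphy uniting that clade.
C6 (derived state 'absent') is unique to E (autapomorphy; uninformative for grouping).
C7: derived state 'present' in D and P only — synapomorphy for {D, P}.
Most parsimonious ingroup topology: ((((D,P),(F,R)),E),X).
Changes per character on this tree: C1: 1; C2: 1; C3: 1; C4: 1; C5: 1; C6: 1; C7: 1.
Total = 7.

7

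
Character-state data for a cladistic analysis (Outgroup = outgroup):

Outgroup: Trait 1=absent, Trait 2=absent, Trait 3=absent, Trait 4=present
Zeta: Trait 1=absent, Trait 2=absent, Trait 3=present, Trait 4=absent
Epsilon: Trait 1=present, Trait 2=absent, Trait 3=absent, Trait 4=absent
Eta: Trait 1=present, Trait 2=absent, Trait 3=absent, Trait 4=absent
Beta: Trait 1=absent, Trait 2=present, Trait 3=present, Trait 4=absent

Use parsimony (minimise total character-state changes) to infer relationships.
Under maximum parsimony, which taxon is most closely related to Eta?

Character polarity is set by the outgroup: the derived state is whichever differs from the outgroup's state, so for Trait 4 the derived state is 'absent', and for the remaining characters it is 'present'.
Only Epsilon and Eta show the derived state 'present' for Trait 1, supporting them as a clade.
Trait 2 (derived state 'present') is unique to Beta (autapomorphy; uninformative for grouping).
Trait 3: derived state 'present' in Beta and Zeta only — synapomorphy for {Beta, Zeta}.
All ingroup taxa share the derived state 'absent' for Trait 4; it defines the ingroup but does not resolve relationships within it.
Most parsimonious ingroup topology: ((Zeta,Beta),(Epsilon,Eta)).
Eta and Epsilon form a cherry on this tree, so they are sister taxa.

Epsilon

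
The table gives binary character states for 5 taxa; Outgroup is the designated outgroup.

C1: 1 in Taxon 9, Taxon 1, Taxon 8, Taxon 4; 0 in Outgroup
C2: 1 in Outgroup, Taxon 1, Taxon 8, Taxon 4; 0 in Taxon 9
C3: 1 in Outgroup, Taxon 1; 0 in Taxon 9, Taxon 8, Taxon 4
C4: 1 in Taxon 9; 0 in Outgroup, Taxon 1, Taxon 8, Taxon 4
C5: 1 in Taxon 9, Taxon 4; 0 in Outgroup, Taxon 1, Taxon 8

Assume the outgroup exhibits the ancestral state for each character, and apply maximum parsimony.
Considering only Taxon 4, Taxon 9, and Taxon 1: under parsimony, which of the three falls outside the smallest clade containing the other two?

Character polarity is set by the outgroup: the derived state is whichever differs from the outgroup's state, so for C2, C3 the derived state is '0', and for the remaining characters it is '1'.
All ingroup taxa share the derived state '1' for C1; it defines the ingroup but does not resolve relationships within it.
C2 (derived state '0') is unique to Taxon 9 (autapomorphy; uninformative for grouping).
C3: derived state '0' in Taxon 4, Taxon 8, and Taxon 9 only — synapomorphy for {Taxon 4, Taxon 8, Taxon 9}.
C4: derived state '1' in Taxon 9 only — an autapomorphy, so it tells us nothing about relationships among taxa.
C5: derived state '1' in Taxon 4 and Taxon 9 only — synapomorphy for {Taxon 4, Taxon 9}.
Most parsimonious ingroup topology: (((Taxon 9,Taxon 4),Taxon 8),Taxon 1).
Taxon 9 and Taxon 4 share a more recent common ancestor with each other than either does with Taxon 1, so Taxon 1 is the least closely related of the three.

Taxon 1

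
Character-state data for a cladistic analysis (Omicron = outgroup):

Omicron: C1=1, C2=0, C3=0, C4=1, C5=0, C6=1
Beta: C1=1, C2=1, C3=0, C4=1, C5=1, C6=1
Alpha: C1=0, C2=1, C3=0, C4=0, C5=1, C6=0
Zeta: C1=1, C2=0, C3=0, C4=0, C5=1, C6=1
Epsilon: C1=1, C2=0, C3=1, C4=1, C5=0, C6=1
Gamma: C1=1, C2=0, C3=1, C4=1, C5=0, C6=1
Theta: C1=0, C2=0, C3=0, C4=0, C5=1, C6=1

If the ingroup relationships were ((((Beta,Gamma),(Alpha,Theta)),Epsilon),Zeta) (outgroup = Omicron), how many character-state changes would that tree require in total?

Map each character onto ((((Beta,Gamma),(Alpha,Theta)),Epsilon),Zeta) (rooted by Omicron) and count the minimum state changes it requires (Fitch parsimony):
C1: 1; C2: 2; C3: 2; C4: 2; C5: 3; C6: 1.
Total tree length = 11.

11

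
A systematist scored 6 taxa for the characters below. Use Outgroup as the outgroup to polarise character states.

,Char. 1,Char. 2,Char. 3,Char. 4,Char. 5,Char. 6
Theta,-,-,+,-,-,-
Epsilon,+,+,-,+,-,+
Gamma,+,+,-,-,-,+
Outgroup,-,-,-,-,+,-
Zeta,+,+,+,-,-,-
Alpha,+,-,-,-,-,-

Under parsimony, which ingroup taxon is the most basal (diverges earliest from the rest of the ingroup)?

Character polarity is set by the outgroup: the derived state is whichever differs from the outgroup's state, so for Char. 5 the derived state is '-', and for the remaining characters it is '+'.
Char. 1 (derived state '+') is shared by Alpha, Epsilon, Gamma, and Zeta — a synapomorphy uniting that clade.
Char. 2 (derived state '+') is shared by Epsilon, Gamma, and Zeta — a synapomorphy uniting that clade.
Char. 3 (state '+') occurs in Theta and Zeta but conflicts with the nesting implied by the other characters — most parsimoniously interpreted as homoplasy.
Char. 4 (derived state '+') is unique to Epsilon (autapomorphy; uninformative for grouping).
All ingroup taxa share the derived state '-' for Char. 5; it defines the ingroup but does not resolve relationships within it.
Only Epsilon and Gamma show the derived state '+' for Char. 6, supporting them as a clade.
Most parsimonious ingroup topology: ((Alpha,(Zeta,(Epsilon,Gamma))),Theta).
Theta is sister to the clade containing all other ingroup taxa, so it is the earliest-diverging (most basal) ingroup lineage.

Theta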